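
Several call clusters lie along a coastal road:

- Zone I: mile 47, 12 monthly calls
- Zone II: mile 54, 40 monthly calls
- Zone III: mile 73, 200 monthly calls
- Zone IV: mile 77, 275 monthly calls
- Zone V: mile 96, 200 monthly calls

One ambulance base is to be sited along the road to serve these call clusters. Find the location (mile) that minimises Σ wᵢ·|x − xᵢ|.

x = 77

For a sum of weighted absolute distances on a line, the optimum is the weighted median (not the mean). Total weight W = 727; half-weight = 363.5.
Sort by position and accumulate weight:
  mile 47 (Zone I, w=12) → cum 12
  mile 54 (Zone II, w=40) → cum 52
  mile 73 (Zone III, w=200) → cum 252
  mile 77 (Zone IV, w=275) → cum 527  ≥ 363.5 → median here
  mile 96 (Zone V, w=200) → cum 727
Optimal location: mile 77.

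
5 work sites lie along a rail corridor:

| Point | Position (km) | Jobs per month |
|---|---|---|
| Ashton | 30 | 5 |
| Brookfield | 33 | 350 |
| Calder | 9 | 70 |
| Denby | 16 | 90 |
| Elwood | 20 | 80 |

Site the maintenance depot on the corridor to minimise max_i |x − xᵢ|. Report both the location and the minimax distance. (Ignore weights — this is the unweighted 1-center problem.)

The 1-center on a line is the midpoint of the two extreme points: leftmost at 9, rightmost at 33.
Optimal location = (9 + 33)/2 = 21; maximum distance = (33 − 9)/2 = 12.

location 21, max distance 12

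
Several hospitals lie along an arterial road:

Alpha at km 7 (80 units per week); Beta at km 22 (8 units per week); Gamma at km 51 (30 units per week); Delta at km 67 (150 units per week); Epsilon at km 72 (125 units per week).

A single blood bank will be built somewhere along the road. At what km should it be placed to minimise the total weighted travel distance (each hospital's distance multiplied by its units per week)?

x = 67

For a sum of weighted absolute distances on a line, the optimum is the weighted median (not the mean). Total weight W = 393; half-weight = 196.5.
Sort by position and accumulate weight:
  km 7 (Alpha, w=80) → cum 80
  km 22 (Beta, w=8) → cum 88
  km 51 (Gamma, w=30) → cum 118
  km 67 (Delta, w=150) → cum 268  ≥ 196.5 → median here
  km 72 (Epsilon, w=125) → cum 393
Optimal location: km 67.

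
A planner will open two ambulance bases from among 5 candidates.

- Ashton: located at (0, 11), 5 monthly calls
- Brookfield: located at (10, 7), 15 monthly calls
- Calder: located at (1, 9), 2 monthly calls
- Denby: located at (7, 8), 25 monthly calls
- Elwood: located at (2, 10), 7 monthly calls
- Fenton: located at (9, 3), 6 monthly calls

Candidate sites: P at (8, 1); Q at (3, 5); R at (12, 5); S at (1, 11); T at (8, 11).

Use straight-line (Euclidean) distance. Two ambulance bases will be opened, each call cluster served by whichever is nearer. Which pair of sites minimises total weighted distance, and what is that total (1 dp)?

Evaluate every pair (each demand assigned to the nearer of the two):
  {S, T}: total = 213.4
  {R, S}: total = 228.7
  {R, T}: total = 240.3
  {P, T}: total = 256.7
  {Q, T}: total = 262.3
  {Q, R}: total = 267.2
  {Q, S}: total = 291.0
  {P, S}: total = 294.9
  {P, Q}: total = 311.5
  {P, R}: total = 362.6
Best pair: {S, T} with total 213.4.

{S, T}, total 213.4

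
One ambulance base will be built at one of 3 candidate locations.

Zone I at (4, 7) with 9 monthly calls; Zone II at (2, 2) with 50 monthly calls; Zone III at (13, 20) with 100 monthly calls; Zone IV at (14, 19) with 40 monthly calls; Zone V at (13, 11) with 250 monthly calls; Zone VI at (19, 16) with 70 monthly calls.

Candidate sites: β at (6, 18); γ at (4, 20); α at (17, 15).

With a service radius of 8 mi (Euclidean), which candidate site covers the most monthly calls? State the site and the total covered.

α, covering 460

Coverage radius r = 8 mi; a point is covered iff (Δx)²+(Δy)² ≤ 8² = 64.
  β (6, 18): covers {Zone III} → 100
  γ (4, 20): covers {none} → 0
  α (17, 15): covers {Zone III, Zone IV, Zone V, Zone VI} → 460
Maximum coverage at α: 460 monthly calls.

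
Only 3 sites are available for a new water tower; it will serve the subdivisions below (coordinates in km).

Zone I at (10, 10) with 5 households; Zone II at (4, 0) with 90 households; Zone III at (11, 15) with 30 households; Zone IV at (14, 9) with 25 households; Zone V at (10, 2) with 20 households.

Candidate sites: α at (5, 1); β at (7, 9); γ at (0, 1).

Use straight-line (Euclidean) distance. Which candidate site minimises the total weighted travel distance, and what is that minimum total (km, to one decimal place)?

Total weighted distance at each candidate:
  α (5, 1): total = 1038.7
  β (7, 9): total = 1413.3
  γ (0, 1): total = 1576.6
Minimum is at α with total 1038.7 km.

α, total 1038.7 km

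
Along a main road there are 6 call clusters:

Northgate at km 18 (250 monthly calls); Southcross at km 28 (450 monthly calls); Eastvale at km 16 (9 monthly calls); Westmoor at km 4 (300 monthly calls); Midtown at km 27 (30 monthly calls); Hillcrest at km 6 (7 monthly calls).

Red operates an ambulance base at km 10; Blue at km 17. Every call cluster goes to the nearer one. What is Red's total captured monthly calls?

307

The indifferent point is the midpoint (10+17)/2 = 13.5; call clusters left of it (closer to Red at 10) go to Red, those right go to Blue.
  Westmoor at 4 (w=300) → Red
  Hillcrest at 6 (w=7) → Red
  Eastvale at 16 (w=9) → Blue
  Northgate at 18 (w=250) → Blue
  Midtown at 27 (w=30) → Blue
  Southcross at 28 (w=450) → Blue
Red captures 307; Blue captures 739.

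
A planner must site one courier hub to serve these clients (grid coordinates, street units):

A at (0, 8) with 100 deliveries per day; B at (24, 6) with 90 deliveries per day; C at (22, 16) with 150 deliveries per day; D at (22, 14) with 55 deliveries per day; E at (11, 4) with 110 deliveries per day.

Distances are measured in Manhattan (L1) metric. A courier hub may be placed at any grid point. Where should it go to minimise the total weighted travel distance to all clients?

Manhattan distance separates: Σwᵢ(|x−xᵢ|+|y−yᵢ|) = Σwᵢ|x−xᵢ| + Σwᵢ|y−yᵢ|, so x and y are optimised independently as 1-D weighted medians.
Total weight W = 505; half = 252.5.
x-coordinate, sorted with cumulative weight:
  x=0 (A, w=100) cum 100
  x=11 (E, w=110) cum 210
  x=22 (C, w=150) cum 360  ← median
  x=22 (D, w=55) cum 415
  x=24 (B, w=90) cum 505
⇒ x* = 22
y-coordinate, sorted with cumulative weight:
  y=4 (E, w=110) cum 110
  y=6 (B, w=90) cum 200
  y=8 (A, w=100) cum 300  ← median
  y=14 (D, w=55) cum 355
  y=16 (C, w=150) cum 505
⇒ y* = 8

(22, 8)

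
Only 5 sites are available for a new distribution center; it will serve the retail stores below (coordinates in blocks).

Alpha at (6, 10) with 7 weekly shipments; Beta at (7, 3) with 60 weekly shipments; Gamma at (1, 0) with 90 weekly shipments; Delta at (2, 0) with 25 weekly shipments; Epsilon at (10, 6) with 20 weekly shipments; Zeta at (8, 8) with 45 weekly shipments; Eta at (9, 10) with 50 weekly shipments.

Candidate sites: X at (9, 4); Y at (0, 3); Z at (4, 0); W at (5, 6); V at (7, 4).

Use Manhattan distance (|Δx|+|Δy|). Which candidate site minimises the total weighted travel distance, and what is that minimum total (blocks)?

V, total 1959 blocks

Total weighted distance at each candidate:
  X (9, 4): total = 2183
  Y (0, 3): total = 2641
  Z (4, 0): total = 2294
  W (5, 6): total = 2185
  V (7, 4): total = 1959
Minimum is at V with total 1959 blocks.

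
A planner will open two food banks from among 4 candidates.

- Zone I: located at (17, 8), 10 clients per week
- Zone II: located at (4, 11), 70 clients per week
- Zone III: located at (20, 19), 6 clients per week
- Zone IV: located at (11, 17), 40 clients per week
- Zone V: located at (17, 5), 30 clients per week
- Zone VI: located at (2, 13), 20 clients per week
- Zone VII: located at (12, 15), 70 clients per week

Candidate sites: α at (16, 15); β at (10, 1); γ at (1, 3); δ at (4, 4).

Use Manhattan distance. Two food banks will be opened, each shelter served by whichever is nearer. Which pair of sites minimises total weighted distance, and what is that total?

{α, δ}, total 1728

Evaluate every pair (each demand assigned to the nearer of the two):
  {α, δ}: total = 1728
  {α, γ}: total = 2008
  {α, β}: total = 2458
  {β, δ}: total = 3148
  {β, γ}: total = 3428
  {γ, δ}: total = 3616
Best pair: {α, δ} with total 1728.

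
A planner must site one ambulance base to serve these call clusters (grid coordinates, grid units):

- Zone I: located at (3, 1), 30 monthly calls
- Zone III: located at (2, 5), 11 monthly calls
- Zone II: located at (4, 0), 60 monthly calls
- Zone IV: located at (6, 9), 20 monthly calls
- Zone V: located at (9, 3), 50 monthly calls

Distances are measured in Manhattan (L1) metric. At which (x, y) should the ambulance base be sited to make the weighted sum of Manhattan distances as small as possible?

Manhattan distance separates: Σwᵢ(|x−xᵢ|+|y−yᵢ|) = Σwᵢ|x−xᵢ| + Σwᵢ|y−yᵢ|, so x and y are optimised independently as 1-D weighted medians.
Total weight W = 171; half = 85.5.
x-coordinate, sorted with cumulative weight:
  x=2 (Zone III, w=11) cum 11
  x=3 (Zone I, w=30) cum 41
  x=4 (Zone II, w=60) cum 101  ← median
  x=6 (Zone IV, w=20) cum 121
  x=9 (Zone V, w=50) cum 171
⇒ x* = 4
y-coordinate, sorted with cumulative weight:
  y=0 (Zone II, w=60) cum 60
  y=1 (Zone I, w=30) cum 90  ← median
  y=3 (Zone V, w=50) cum 140
  y=5 (Zone III, w=11) cum 151
  y=9 (Zone IV, w=20) cum 171
⇒ y* = 1

(4, 1)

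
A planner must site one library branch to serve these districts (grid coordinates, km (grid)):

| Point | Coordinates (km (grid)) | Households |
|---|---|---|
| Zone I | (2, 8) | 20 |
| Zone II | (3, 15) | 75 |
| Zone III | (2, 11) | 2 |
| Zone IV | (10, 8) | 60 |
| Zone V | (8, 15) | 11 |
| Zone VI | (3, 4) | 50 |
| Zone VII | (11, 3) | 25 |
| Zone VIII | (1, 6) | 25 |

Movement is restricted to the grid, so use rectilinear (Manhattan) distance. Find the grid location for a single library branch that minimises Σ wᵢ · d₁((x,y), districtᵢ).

Manhattan distance separates: Σwᵢ(|x−xᵢ|+|y−yᵢ|) = Σwᵢ|x−xᵢ| + Σwᵢ|y−yᵢ|, so x and y are optimised independently as 1-D weighted medians.
Total weight W = 268; half = 134.
x-coordinate, sorted with cumulative weight:
  x=1 (Zone VIII, w=25) cum 25
  x=2 (Zone I, w=20) cum 45
  x=2 (Zone III, w=2) cum 47
  x=3 (Zone II, w=75) cum 122
  x=3 (Zone VI, w=50) cum 172  ← median
  x=8 (Zone V, w=11) cum 183
  x=10 (Zone IV, w=60) cum 243
  x=11 (Zone VII, w=25) cum 268
⇒ x* = 3
y-coordinate, sorted with cumulative weight:
  y=3 (Zone VII, w=25) cum 25
  y=4 (Zone VI, w=50) cum 75
  y=6 (Zone VIII, w=25) cum 100
  y=8 (Zone I, w=20) cum 120
  y=8 (Zone IV, w=60) cum 180  ← median
  y=11 (Zone III, w=2) cum 182
  y=15 (Zone II, w=75) cum 257
  y=15 (Zone V, w=11) cum 268
⇒ y* = 8

(3, 8)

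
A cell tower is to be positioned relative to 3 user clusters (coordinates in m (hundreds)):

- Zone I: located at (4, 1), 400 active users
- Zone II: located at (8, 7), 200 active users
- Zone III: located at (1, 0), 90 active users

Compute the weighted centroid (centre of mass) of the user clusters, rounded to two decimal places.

The minimiser of Σwᵢ‖p−pᵢ‖² is the weighted centroid p* = (Σwᵢpᵢ)/(Σwᵢ).
Σwᵢ = 690.
Σwᵢxᵢ = 400·4 + 200·8 + 90·1 = 3290.
Σwᵢyᵢ = 400·1 + 200·7 + 90·0 = 1800.
x* = 3290/690 = 4.77, y* = 1800/690 = 2.61.

(4.77, 2.61)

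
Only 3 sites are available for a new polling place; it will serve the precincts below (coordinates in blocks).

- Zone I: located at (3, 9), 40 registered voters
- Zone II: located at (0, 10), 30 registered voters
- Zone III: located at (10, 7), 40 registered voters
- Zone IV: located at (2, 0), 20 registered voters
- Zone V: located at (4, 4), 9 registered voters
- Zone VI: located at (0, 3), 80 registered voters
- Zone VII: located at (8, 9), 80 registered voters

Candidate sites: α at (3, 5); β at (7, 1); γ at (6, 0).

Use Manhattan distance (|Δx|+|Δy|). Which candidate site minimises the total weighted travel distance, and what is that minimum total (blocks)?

Total weighted distance at each candidate:
  α (3, 5): total = 2018
  β (7, 1): total = 2934
  γ (6, 0): total = 3134
Minimum is at α with total 2018 blocks.

α, total 2018 blocks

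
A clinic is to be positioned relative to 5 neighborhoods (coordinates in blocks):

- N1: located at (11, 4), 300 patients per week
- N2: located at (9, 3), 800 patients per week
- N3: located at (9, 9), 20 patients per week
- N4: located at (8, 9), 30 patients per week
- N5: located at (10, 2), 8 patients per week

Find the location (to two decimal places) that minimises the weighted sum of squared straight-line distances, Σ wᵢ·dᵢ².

(9.50, 3.51)

The minimiser of Σwᵢ‖p−pᵢ‖² is the weighted centroid p* = (Σwᵢpᵢ)/(Σwᵢ).
Σwᵢ = 1158.
Σwᵢxᵢ = 300·11 + 800·9 + 20·9 + 30·8 + 8·10 = 11000.
Σwᵢyᵢ = 300·4 + 800·3 + 20·9 + 30·9 + 8·2 = 4066.
x* = 11000/1158 = 9.50, y* = 4066/1158 = 3.51.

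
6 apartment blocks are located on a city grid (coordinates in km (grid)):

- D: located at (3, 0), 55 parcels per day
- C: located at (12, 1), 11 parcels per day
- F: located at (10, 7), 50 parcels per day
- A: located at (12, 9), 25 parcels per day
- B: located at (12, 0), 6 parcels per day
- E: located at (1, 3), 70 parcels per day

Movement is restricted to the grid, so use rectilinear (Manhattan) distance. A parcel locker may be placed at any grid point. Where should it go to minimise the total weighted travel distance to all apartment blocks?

(3, 3)

Manhattan distance separates: Σwᵢ(|x−xᵢ|+|y−yᵢ|) = Σwᵢ|x−xᵢ| + Σwᵢ|y−yᵢ|, so x and y are optimised independently as 1-D weighted medians.
Total weight W = 217; half = 108.5.
x-coordinate, sorted with cumulative weight:
  x=1 (E, w=70) cum 70
  x=3 (D, w=55) cum 125  ← median
  x=10 (F, w=50) cum 175
  x=12 (C, w=11) cum 186
  x=12 (A, w=25) cum 211
  x=12 (B, w=6) cum 217
⇒ x* = 3
y-coordinate, sorted with cumulative weight:
  y=0 (D, w=55) cum 55
  y=0 (B, w=6) cum 61
  y=1 (C, w=11) cum 72
  y=3 (E, w=70) cum 142  ← median
  y=7 (F, w=50) cum 192
  y=9 (A, w=25) cum 217
⇒ y* = 3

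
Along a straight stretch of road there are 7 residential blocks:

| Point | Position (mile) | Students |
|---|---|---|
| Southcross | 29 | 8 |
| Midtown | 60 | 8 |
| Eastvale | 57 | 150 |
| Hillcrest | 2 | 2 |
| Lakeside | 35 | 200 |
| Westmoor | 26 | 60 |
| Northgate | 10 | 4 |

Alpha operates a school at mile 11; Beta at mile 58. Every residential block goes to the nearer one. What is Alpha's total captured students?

The indifferent point is the midpoint (11+58)/2 = 34.5; residential blocks left of it (closer to Alpha at 11) go to Alpha, those right go to Beta.
  Hillcrest at 2 (w=2) → Alpha
  Northgate at 10 (w=4) → Alpha
  Westmoor at 26 (w=60) → Alpha
  Southcross at 29 (w=8) → Alpha
  Lakeside at 35 (w=200) → Beta
  Eastvale at 57 (w=150) → Beta
  Midtown at 60 (w=8) → Beta
Alpha captures 74; Beta captures 358.

74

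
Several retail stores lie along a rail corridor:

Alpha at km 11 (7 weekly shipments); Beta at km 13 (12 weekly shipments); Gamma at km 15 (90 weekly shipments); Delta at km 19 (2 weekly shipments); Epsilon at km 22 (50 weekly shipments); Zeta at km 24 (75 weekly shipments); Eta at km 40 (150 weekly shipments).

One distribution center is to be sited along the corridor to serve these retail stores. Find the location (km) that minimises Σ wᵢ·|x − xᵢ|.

x = 24

For a sum of weighted absolute distances on a line, the optimum is the weighted median (not the mean). Total weight W = 386; half-weight = 193.
Sort by position and accumulate weight:
  km 11 (Alpha, w=7) → cum 7
  km 13 (Beta, w=12) → cum 19
  km 15 (Gamma, w=90) → cum 109
  km 19 (Delta, w=2) → cum 111
  km 22 (Epsilon, w=50) → cum 161
  km 24 (Zeta, w=75) → cum 236  ≥ 193 → median here
  km 40 (Eta, w=150) → cum 386
Optimal location: km 24.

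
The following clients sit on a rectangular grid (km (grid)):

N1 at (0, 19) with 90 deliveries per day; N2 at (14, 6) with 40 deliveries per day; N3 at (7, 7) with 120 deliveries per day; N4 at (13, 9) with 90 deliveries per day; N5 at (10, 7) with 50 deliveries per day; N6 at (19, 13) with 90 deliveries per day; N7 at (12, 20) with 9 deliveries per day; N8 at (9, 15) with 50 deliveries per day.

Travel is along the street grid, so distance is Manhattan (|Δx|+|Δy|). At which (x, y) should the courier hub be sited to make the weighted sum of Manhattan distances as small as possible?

(10, 9)

Manhattan distance separates: Σwᵢ(|x−xᵢ|+|y−yᵢ|) = Σwᵢ|x−xᵢ| + Σwᵢ|y−yᵢ|, so x and y are optimised independently as 1-D weighted medians.
Total weight W = 539; half = 269.5.
x-coordinate, sorted with cumulative weight:
  x=0 (N1, w=90) cum 90
  x=7 (N3, w=120) cum 210
  x=9 (N8, w=50) cum 260
  x=10 (N5, w=50) cum 310  ← median
  x=12 (N7, w=9) cum 319
  x=13 (N4, w=90) cum 409
  x=14 (N2, w=40) cum 449
  x=19 (N6, w=90) cum 539
⇒ x* = 10
y-coordinate, sorted with cumulative weight:
  y=6 (N2, w=40) cum 40
  y=7 (N3, w=120) cum 160
  y=7 (N5, w=50) cum 210
  y=9 (N4, w=90) cum 300  ← median
  y=13 (N6, w=90) cum 390
  y=15 (N8, w=50) cum 440
  y=19 (N1, w=90) cum 530
  y=20 (N7, w=9) cum 539
⇒ y* = 9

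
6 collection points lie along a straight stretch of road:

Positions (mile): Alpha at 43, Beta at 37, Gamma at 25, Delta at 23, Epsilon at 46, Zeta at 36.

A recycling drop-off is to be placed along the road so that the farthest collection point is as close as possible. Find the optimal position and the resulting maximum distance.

location 34.5, max distance 11.5

The 1-center on a line is the midpoint of the two extreme points: leftmost at 23, rightmost at 46.
Optimal location = (23 + 46)/2 = 34.5; maximum distance = (46 − 23)/2 = 11.5.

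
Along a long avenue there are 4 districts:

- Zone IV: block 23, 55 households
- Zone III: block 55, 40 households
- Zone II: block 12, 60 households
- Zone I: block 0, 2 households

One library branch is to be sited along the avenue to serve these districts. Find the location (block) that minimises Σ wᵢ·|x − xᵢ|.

x = 23

For a sum of weighted absolute distances on a line, the optimum is the weighted median (not the mean). Total weight W = 157; half-weight = 78.5.
Sort by position and accumulate weight:
  block 0 (Zone I, w=2) → cum 2
  block 12 (Zone II, w=60) → cum 62
  block 23 (Zone IV, w=55) → cum 117  ≥ 78.5 → median here
  block 55 (Zone III, w=40) → cum 157
Optimal location: block 23.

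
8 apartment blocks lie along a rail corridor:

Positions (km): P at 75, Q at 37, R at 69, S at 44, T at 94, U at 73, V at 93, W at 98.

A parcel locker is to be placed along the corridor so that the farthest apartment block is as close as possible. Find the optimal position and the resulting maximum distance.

location 67.5, max distance 30.5

The 1-center on a line is the midpoint of the two extreme points: leftmost at 37, rightmost at 98.
Optimal location = (37 + 98)/2 = 67.5; maximum distance = (98 − 37)/2 = 30.5.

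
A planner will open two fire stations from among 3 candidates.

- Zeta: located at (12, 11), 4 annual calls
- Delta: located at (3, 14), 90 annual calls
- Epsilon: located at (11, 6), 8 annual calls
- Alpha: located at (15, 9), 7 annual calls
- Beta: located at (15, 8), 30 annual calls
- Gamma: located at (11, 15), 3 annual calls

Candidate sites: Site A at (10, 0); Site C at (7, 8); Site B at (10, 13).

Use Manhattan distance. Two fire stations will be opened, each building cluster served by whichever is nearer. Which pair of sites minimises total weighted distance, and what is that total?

{Site C, Site B}, total 1096

Evaluate every pair (each demand assigned to the nearer of the two):
  {Site C, Site B}: total = 1096
  {Site A, Site B}: total = 1164
  {Site A, Site C}: total = 1316
Best pair: {Site C, Site B} with total 1096.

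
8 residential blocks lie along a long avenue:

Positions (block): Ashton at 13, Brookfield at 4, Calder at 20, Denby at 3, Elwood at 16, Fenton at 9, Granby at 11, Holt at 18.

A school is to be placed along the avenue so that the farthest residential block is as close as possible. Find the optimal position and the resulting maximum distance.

The 1-center on a line is the midpoint of the two extreme points: leftmost at 3, rightmost at 20.
Optimal location = (3 + 20)/2 = 11.5; maximum distance = (20 − 3)/2 = 8.5.

location 11.5, max distance 8.5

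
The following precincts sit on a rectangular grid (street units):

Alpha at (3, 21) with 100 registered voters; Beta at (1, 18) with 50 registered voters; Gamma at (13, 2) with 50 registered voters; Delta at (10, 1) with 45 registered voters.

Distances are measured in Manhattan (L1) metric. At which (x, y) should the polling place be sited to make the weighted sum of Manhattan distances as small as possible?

(3, 18)

Manhattan distance separates: Σwᵢ(|x−xᵢ|+|y−yᵢ|) = Σwᵢ|x−xᵢ| + Σwᵢ|y−yᵢ|, so x and y are optimised independently as 1-D weighted medians.
Total weight W = 245; half = 122.5.
x-coordinate, sorted with cumulative weight:
  x=1 (Beta, w=50) cum 50
  x=3 (Alpha, w=100) cum 150  ← median
  x=10 (Delta, w=45) cum 195
  x=13 (Gamma, w=50) cum 245
⇒ x* = 3
y-coordinate, sorted with cumulative weight:
  y=1 (Delta, w=45) cum 45
  y=2 (Gamma, w=50) cum 95
  y=18 (Beta, w=50) cum 145  ← median
  y=21 (Alpha, w=100) cum 245
⇒ y* = 18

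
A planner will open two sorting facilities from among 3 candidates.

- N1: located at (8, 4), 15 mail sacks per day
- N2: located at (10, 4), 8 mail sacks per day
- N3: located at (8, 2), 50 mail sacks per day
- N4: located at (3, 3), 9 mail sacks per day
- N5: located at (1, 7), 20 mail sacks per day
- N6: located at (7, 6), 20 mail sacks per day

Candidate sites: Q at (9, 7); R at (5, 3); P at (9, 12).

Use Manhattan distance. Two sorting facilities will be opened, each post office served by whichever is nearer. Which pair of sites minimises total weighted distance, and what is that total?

{Q, R}, total 530

Evaluate every pair (each demand assigned to the nearer of the two):
  {Q, R}: total = 530
  {R, P}: total = 586
  {Q, P}: total = 702
Best pair: {Q, R} with total 530.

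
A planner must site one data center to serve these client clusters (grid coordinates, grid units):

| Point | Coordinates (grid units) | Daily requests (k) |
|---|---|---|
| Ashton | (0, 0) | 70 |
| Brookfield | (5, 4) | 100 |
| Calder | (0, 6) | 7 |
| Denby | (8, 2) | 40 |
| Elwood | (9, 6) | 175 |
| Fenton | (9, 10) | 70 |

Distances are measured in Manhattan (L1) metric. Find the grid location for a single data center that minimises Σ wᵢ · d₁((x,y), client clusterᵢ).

(9, 6)

Manhattan distance separates: Σwᵢ(|x−xᵢ|+|y−yᵢ|) = Σwᵢ|x−xᵢ| + Σwᵢ|y−yᵢ|, so x and y are optimised independently as 1-D weighted medians.
Total weight W = 462; half = 231.
x-coordinate, sorted with cumulative weight:
  x=0 (Ashton, w=70) cum 70
  x=0 (Calder, w=7) cum 77
  x=5 (Brookfield, w=100) cum 177
  x=8 (Denby, w=40) cum 217
  x=9 (Elwood, w=175) cum 392  ← median
  x=9 (Fenton, w=70) cum 462
⇒ x* = 9
y-coordinate, sorted with cumulative weight:
  y=0 (Ashton, w=70) cum 70
  y=2 (Denby, w=40) cum 110
  y=4 (Brookfield, w=100) cum 210
  y=6 (Calder, w=7) cum 217
  y=6 (Elwood, w=175) cum 392  ← median
  y=10 (Fenton, w=70) cum 462
⇒ y* = 6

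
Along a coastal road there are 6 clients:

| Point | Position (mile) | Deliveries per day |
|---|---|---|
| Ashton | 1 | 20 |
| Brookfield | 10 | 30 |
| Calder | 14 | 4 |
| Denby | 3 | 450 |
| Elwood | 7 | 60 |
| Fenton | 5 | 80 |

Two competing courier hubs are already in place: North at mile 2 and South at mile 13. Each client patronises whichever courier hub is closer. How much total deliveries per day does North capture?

610

The indifferent point is the midpoint (2+13)/2 = 7.5; clients left of it (closer to North at 2) go to North, those right go to South.
  Ashton at 1 (w=20) → North
  Denby at 3 (w=450) → North
  Fenton at 5 (w=80) → North
  Elwood at 7 (w=60) → North
  Brookfield at 10 (w=30) → South
  Calder at 14 (w=4) → South
North captures 610; South captures 34.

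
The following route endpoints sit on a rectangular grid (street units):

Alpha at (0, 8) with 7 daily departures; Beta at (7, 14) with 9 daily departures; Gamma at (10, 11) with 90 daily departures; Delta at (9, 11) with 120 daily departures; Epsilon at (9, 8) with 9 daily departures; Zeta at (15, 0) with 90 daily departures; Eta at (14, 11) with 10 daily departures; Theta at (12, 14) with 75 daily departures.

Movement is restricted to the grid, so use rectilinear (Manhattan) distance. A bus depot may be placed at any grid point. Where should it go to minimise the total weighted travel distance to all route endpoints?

Manhattan distance separates: Σwᵢ(|x−xᵢ|+|y−yᵢ|) = Σwᵢ|x−xᵢ| + Σwᵢ|y−yᵢ|, so x and y are optimised independently as 1-D weighted medians.
Total weight W = 410; half = 205.
x-coordinate, sorted with cumulative weight:
  x=0 (Alpha, w=7) cum 7
  x=7 (Beta, w=9) cum 16
  x=9 (Delta, w=120) cum 136
  x=9 (Epsilon, w=9) cum 145
  x=10 (Gamma, w=90) cum 235  ← median
  x=12 (Theta, w=75) cum 310
  x=14 (Eta, w=10) cum 320
  x=15 (Zeta, w=90) cum 410
⇒ x* = 10
y-coordinate, sorted with cumulative weight:
  y=0 (Zeta, w=90) cum 90
  y=8 (Alpha, w=7) cum 97
  y=8 (Epsilon, w=9) cum 106
  y=11 (Gamma, w=90) cum 196
  y=11 (Delta, w=120) cum 316  ← median
  y=11 (Eta, w=10) cum 326
  y=14 (Beta, w=9) cum 335
  y=14 (Theta, w=75) cum 410
⇒ y* = 11

(10, 11)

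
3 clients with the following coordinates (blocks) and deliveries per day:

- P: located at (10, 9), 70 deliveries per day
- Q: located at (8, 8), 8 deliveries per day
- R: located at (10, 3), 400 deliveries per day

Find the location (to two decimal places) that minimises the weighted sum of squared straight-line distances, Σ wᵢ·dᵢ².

The minimiser of Σwᵢ‖p−pᵢ‖² is the weighted centroid p* = (Σwᵢpᵢ)/(Σwᵢ).
Σwᵢ = 478.
Σwᵢxᵢ = 70·10 + 8·8 + 400·10 = 4764.
Σwᵢyᵢ = 70·9 + 8·8 + 400·3 = 1894.
x* = 4764/478 = 9.97, y* = 1894/478 = 3.96.

(9.97, 3.96)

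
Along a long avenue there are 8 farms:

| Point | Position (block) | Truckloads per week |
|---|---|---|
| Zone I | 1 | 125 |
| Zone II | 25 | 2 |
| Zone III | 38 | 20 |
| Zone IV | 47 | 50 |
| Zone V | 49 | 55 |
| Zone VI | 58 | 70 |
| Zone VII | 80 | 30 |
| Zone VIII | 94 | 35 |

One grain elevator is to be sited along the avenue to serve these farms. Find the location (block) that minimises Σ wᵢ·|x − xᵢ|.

x = 47

For a sum of weighted absolute distances on a line, the optimum is the weighted median (not the mean). Total weight W = 387; half-weight = 193.5.
Sort by position and accumulate weight:
  block 1 (Zone I, w=125) → cum 125
  block 25 (Zone II, w=2) → cum 127
  block 38 (Zone III, w=20) → cum 147
  block 47 (Zone IV, w=50) → cum 197  ≥ 193.5 → median here
  block 49 (Zone V, w=55) → cum 252
  block 58 (Zone VI, w=70) → cum 322
  block 80 (Zone VII, w=30) → cum 352
  block 94 (Zone VIII, w=35) → cum 387
Optimal location: block 47.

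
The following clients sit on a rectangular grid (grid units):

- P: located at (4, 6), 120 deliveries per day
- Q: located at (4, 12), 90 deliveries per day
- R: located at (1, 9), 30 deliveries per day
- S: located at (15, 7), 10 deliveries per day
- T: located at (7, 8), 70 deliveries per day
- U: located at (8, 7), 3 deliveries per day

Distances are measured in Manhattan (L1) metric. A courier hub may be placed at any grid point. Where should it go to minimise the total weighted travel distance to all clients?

(4, 8)

Manhattan distance separates: Σwᵢ(|x−xᵢ|+|y−yᵢ|) = Σwᵢ|x−xᵢ| + Σwᵢ|y−yᵢ|, so x and y are optimised independently as 1-D weighted medians.
Total weight W = 323; half = 161.5.
x-coordinate, sorted with cumulative weight:
  x=1 (R, w=30) cum 30
  x=4 (P, w=120) cum 150
  x=4 (Q, w=90) cum 240  ← median
  x=7 (T, w=70) cum 310
  x=8 (U, w=3) cum 313
  x=15 (S, w=10) cum 323
⇒ x* = 4
y-coordinate, sorted with cumulative weight:
  y=6 (P, w=120) cum 120
  y=7 (S, w=10) cum 130
  y=7 (U, w=3) cum 133
  y=8 (T, w=70) cum 203  ← median
  y=9 (R, w=30) cum 233
  y=12 (Q, w=90) cum 323
⇒ y* = 8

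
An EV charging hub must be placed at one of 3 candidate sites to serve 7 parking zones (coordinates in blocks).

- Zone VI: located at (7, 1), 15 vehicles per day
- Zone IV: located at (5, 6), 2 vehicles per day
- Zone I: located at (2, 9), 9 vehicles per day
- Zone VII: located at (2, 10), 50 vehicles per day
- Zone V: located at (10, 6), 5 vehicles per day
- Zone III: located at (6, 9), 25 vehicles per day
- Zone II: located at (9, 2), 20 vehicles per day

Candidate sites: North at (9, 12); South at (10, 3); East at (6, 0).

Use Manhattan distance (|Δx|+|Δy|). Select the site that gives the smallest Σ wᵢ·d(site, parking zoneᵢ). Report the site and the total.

North, total 1140 blocks

Total weighted distance at each candidate:
  North (9, 12): total = 1140
  South (10, 3): total = 1272
  East (6, 0): total = 1236
Minimum is at North with total 1140 blocks.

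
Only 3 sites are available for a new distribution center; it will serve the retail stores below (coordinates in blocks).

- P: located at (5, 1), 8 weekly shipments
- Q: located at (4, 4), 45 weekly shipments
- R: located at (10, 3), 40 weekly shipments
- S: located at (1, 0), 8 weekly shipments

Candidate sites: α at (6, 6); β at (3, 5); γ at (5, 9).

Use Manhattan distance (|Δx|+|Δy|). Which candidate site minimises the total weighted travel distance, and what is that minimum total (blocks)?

β, total 554 blocks

Total weighted distance at each candidate:
  α (6, 6): total = 596
  β (3, 5): total = 554
  γ (5, 9): total = 878
Minimum is at β with total 554 blocks.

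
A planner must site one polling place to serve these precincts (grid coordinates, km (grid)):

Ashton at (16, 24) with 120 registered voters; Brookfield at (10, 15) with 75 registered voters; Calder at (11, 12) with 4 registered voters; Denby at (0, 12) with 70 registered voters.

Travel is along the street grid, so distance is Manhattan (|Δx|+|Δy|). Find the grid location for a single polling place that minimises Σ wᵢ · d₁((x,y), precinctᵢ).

Manhattan distance separates: Σwᵢ(|x−xᵢ|+|y−yᵢ|) = Σwᵢ|x−xᵢ| + Σwᵢ|y−yᵢ|, so x and y are optimised independently as 1-D weighted medians.
Total weight W = 269; half = 134.5.
x-coordinate, sorted with cumulative weight:
  x=0 (Denby, w=70) cum 70
  x=10 (Brookfield, w=75) cum 145  ← median
  x=11 (Calder, w=4) cum 149
  x=16 (Ashton, w=120) cum 269
⇒ x* = 10
y-coordinate, sorted with cumulative weight:
  y=12 (Calder, w=4) cum 4
  y=12 (Denby, w=70) cum 74
  y=15 (Brookfield, w=75) cum 149  ← median
  y=24 (Ashton, w=120) cum 269
⇒ y* = 15

(10, 15)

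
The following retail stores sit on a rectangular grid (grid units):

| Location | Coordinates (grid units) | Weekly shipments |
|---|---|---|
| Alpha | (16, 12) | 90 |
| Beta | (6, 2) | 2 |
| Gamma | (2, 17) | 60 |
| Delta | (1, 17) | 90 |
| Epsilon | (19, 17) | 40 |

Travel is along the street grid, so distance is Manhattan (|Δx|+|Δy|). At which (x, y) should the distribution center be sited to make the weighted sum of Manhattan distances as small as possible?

(2, 17)

Manhattan distance separates: Σwᵢ(|x−xᵢ|+|y−yᵢ|) = Σwᵢ|x−xᵢ| + Σwᵢ|y−yᵢ|, so x and y are optimised independently as 1-D weighted medians.
Total weight W = 282; half = 141.
x-coordinate, sorted with cumulative weight:
  x=1 (Delta, w=90) cum 90
  x=2 (Gamma, w=60) cum 150  ← median
  x=6 (Beta, w=2) cum 152
  x=16 (Alpha, w=90) cum 242
  x=19 (Epsilon, w=40) cum 282
⇒ x* = 2
y-coordinate, sorted with cumulative weight:
  y=2 (Beta, w=2) cum 2
  y=12 (Alpha, w=90) cum 92
  y=17 (Gamma, w=60) cum 152  ← median
  y=17 (Delta, w=90) cum 242
  y=17 (Epsilon, w=40) cum 282
⇒ y* = 17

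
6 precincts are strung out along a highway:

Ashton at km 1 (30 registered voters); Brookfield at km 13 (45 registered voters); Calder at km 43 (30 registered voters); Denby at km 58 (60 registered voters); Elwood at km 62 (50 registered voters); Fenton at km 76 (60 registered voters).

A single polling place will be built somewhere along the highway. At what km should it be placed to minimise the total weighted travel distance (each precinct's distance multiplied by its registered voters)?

x = 58

For a sum of weighted absolute distances on a line, the optimum is the weighted median (not the mean). Total weight W = 275; half-weight = 137.5.
Sort by position and accumulate weight:
  km 1 (Ashton, w=30) → cum 30
  km 13 (Brookfield, w=45) → cum 75
  km 43 (Calder, w=30) → cum 105
  km 58 (Denby, w=60) → cum 165  ≥ 137.5 → median here
  km 62 (Elwood, w=50) → cum 215
  km 76 (Fenton, w=60) → cum 275
Optimal location: km 58.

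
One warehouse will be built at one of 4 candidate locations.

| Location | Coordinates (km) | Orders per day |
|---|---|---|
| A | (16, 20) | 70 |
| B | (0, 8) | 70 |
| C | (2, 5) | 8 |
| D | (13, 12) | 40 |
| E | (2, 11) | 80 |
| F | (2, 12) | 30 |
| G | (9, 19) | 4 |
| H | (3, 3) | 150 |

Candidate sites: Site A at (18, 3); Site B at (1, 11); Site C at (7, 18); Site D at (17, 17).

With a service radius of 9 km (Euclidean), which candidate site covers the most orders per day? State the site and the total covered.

Site B, covering 338

Coverage radius r = 9 km; a point is covered iff (Δx)²+(Δy)² ≤ 9² = 81.
  Site A (18, 3): covers {none} → 0
  Site B (1, 11): covers {B, C, E, F, H} → 338
  Site C (7, 18): covers {D, E, F, G} → 154
  Site D (17, 17): covers {A, D, G} → 114
Maximum coverage at Site B: 338 orders per day.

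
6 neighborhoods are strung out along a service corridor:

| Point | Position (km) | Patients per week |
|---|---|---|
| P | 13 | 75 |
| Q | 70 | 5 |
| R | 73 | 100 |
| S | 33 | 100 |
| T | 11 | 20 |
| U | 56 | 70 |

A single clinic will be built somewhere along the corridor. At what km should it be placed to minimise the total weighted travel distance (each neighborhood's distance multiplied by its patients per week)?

x = 33

For a sum of weighted absolute distances on a line, the optimum is the weighted median (not the mean). Total weight W = 370; half-weight = 185.
Sort by position and accumulate weight:
  km 11 (T, w=20) → cum 20
  km 13 (P, w=75) → cum 95
  km 33 (S, w=100) → cum 195  ≥ 185 → median here
  km 56 (U, w=70) → cum 265
  km 70 (Q, w=5) → cum 270
  km 73 (R, w=100) → cum 370
Optimal location: km 33.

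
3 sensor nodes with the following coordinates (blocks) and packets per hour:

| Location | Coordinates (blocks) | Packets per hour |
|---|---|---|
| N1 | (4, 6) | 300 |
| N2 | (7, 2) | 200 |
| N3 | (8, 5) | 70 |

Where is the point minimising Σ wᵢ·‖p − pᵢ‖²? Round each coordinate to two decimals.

The minimiser of Σwᵢ‖p−pᵢ‖² is the weighted centroid p* = (Σwᵢpᵢ)/(Σwᵢ).
Σwᵢ = 570.
Σwᵢxᵢ = 300·4 + 200·7 + 70·8 = 3160.
Σwᵢyᵢ = 300·6 + 200·2 + 70·5 = 2550.
x* = 3160/570 = 5.54, y* = 2550/570 = 4.47.

(5.54, 4.47)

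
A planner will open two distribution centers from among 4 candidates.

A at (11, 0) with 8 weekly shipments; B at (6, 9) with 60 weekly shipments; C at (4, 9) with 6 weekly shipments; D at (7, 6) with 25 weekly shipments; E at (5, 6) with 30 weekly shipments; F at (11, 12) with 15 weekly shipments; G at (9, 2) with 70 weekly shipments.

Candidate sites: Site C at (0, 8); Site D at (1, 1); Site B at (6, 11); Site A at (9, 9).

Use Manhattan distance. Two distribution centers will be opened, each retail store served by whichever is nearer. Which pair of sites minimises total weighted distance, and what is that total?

{Site B, Site A}, total 1102

Evaluate every pair (each demand assigned to the nearer of the two):
  {Site B, Site A}: total = 1102
  {Site C, Site A}: total = 1198
  {Site D, Site A}: total = 1198
  {Site D, Site B}: total = 1282
  {Site C, Site B}: total = 1532
  {Site C, Site D}: total = 1828
Best pair: {Site B, Site A} with total 1102.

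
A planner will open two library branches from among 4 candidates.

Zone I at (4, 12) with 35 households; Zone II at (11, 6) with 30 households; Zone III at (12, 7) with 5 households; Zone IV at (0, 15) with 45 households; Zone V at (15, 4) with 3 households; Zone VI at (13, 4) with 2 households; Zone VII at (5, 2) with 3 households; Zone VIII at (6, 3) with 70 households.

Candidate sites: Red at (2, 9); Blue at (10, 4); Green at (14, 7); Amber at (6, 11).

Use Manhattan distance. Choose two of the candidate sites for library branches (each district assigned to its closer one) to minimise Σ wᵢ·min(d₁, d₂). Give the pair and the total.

Evaluate every pair (each demand assigned to the nearer of the two):
  {Red, Blue}: total = 1042
  {Blue, Amber}: total = 1062
  {Green, Amber}: total = 1295
  {Red, Green}: total = 1415
  {Red, Amber}: total = 1481
  {Blue, Green}: total = 1924
Best pair: {Red, Blue} with total 1042.

{Red, Blue}, total 1042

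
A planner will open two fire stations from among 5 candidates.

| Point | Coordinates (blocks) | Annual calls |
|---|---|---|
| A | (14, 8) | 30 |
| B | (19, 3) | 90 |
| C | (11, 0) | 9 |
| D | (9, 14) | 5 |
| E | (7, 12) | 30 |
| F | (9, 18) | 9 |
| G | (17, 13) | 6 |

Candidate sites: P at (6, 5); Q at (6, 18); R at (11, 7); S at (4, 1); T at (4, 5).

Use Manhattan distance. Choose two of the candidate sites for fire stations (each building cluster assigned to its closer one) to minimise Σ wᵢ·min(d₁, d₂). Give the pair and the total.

{Q, R}, total 1607

Evaluate every pair (each demand assigned to the nearer of the two):
  {Q, R}: total = 1607
  {P, R}: total = 1737
  {R, S}: total = 1767
  {R, T}: total = 1767
  {P, Q}: total = 2138
  {P, S}: total = 2310
  {P, T}: total = 2328
  {Q, T}: total = 2396
  {Q, S}: total = 2480
  {S, T}: total = 2650
Best pair: {Q, R} with total 1607.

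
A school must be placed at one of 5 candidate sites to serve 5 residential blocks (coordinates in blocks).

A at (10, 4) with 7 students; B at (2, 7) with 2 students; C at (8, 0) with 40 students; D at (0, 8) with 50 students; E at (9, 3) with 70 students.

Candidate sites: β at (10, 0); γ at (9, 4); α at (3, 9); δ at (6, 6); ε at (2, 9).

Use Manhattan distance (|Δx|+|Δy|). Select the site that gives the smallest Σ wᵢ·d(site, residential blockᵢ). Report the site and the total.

Total weighted distance at each candidate:
  β (10, 0): total = 1318
  γ (9, 4): total = 947
  α (3, 9): total = 1690
  δ (6, 6): total = 1192
  ε (2, 9): total = 1755
Minimum is at γ with total 947 blocks.

γ, total 947 blocks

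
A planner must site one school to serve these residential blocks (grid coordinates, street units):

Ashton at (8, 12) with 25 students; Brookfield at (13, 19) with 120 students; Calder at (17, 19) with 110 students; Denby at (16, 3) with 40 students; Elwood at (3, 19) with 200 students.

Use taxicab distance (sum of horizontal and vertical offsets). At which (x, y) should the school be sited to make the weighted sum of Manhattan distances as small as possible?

Manhattan distance separates: Σwᵢ(|x−xᵢ|+|y−yᵢ|) = Σwᵢ|x−xᵢ| + Σwᵢ|y−yᵢ|, so x and y are optimised independently as 1-D weighted medians.
Total weight W = 495; half = 247.5.
x-coordinate, sorted with cumulative weight:
  x=3 (Elwood, w=200) cum 200
  x=8 (Ashton, w=25) cum 225
  x=13 (Brookfield, w=120) cum 345  ← median
  x=16 (Denby, w=40) cum 385
  x=17 (Calder, w=110) cum 495
⇒ x* = 13
y-coordinate, sorted with cumulative weight:
  y=3 (Denby, w=40) cum 40
  y=12 (Ashton, w=25) cum 65
  y=19 (Brookfield, w=120) cum 185
  y=19 (Calder, w=110) cum 295  ← median
  y=19 (Elwood, w=200) cum 495
⇒ y* = 19

(13, 19)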